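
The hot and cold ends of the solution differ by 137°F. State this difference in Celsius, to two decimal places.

76.11°C

An interval of 1°F corresponds to 5/9°C.
137 × 5/9 = 76.11.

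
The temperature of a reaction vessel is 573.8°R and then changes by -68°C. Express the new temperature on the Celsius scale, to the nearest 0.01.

Initial temperature in Celsius: (573.8 - 491.67) × 5/9 = 45.6278°C.
Final Celsius temperature: 45.6278 - 68.0000 = -22.3722°C.

-22.37°C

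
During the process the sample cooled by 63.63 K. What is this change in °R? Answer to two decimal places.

114.53°R

Only the scale ratio 1.8 matters for a change in temperature.
63.63 × 1.8 = 114.53.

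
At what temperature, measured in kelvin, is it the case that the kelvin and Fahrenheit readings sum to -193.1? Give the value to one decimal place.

95.2 K

Let K be the kelvin reading. The Fahrenheit reading is F = 1.8·K - 459.67.
Require K + F = -193.1: (2.8)·K - 459.67 = -193.1.
K = (-193.1 + 459.67) / (2.8) = 95.2.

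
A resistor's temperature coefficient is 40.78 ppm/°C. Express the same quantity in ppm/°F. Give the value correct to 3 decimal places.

The quantity depends on a temperature interval, so only the ratio of degree sizes applies; the offset between the scales is irrelevant.
A change of 1°F is a change of 5/9°C, so per °F the value is 40.78 × 5/9 = 22.656.

22.656 ppm/°F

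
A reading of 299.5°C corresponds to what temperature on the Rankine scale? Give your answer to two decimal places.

1030.77°R

In Rankine: 299.5000 × 1.8 + 491.67 = 1030.77°R.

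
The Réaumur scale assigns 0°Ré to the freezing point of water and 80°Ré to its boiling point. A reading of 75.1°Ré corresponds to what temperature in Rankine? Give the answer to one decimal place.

660.6°R

Linear interpolation between the fixed points: C = (75.1 - 0) × 100 / (80 - 0) = 93.8750°C.
Then 93.8750 × 1.8 + 491.67 = 660.6°R.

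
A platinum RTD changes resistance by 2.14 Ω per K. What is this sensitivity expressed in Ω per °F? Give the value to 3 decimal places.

The quantity depends on a temperature interval, so only the ratio of degree sizes applies; the offset between the scales is irrelevant.
A change of 1°F is a change of 5/9 K, so per °F the value is 2.14 × 5/9 = 1.189.

1.189 Ω per °F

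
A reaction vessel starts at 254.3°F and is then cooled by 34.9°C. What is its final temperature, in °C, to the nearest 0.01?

Initial temperature in Celsius: (254.3 - 32) × 5/9 = 123.5000°C.
Final Celsius temperature: 123.5000 - 34.9000 = 88.6000°C.

88.60°C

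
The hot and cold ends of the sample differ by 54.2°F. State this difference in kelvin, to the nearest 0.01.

30.11 K

An interval of 1°F corresponds to 5/9 K.
54.2 × 5/9 = 30.11.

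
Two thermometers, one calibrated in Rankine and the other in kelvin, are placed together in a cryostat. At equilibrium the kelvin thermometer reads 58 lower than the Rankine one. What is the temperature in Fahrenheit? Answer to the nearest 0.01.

-329.17°F

Let x be the Rankine reading; then the kelvin reading is 5/9·x.
(5/9·x) - x = -58  ⇒  (-4/9)·x = -58  ⇒  x = 130.5000°R.
In Celsius: (130.5 - 491.67) × 5/9 = -200.6500°C.
In Fahrenheit: -200.6500 × 1.8 + 32 = -329.17°F.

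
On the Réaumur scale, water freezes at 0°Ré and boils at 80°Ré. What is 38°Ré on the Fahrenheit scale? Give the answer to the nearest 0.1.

117.5°F

Linear interpolation between the fixed points: C = (38 - 0) × 100 / (80 - 0) = 47.5000°C.
Then 47.5000 × 1.8 + 32 = 117.5°F.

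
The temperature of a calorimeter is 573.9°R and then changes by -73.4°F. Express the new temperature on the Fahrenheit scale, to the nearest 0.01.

Initial temperature in Celsius: (573.9 - 491.67) × 5/9 = 45.6833°C.
The 73.4°F change is an interval, so only the factor 5/9 applies: -73.4 × 5/9 = -40.7778°C.
Final Celsius temperature: 45.6833 - 40.7778 = 4.9056°C.
In Fahrenheit: 4.9056 × 1.8 + 32 = 40.83°F.

40.83°F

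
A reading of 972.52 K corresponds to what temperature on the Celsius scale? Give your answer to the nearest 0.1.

In Celsius: 972.52 - 273.15 = 699.3700°C.

699.4°C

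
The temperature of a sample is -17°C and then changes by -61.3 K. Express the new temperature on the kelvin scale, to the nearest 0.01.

194.85 K

The 61.3 K change is an interval; Kelvin and Celsius degrees are the same size, so ΔC = -61.3°C.
Final Celsius temperature: -17.0000 - 61.3000 = -78.3000°C.
In kelvin: -78.3000 + 273.15 = 194.85 K.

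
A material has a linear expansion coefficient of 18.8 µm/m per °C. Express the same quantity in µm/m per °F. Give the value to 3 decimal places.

Since only a temperature interval is involved, the additive offset between the scales drops out.
A change of 1°F is a change of 5/9°C, so per °F the value is 18.8 × 5/9 = 10.444.

10.444 µm/m per °F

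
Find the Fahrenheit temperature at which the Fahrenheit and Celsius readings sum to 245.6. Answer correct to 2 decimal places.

169.31°F

Let F be the Fahrenheit reading. The Celsius reading is C = 5/9·F - 17.7778.
Require F + C = 245.6: (14/9)·F - 17.7778 = 245.6.
F = (245.6 + 17.7778) / (14/9) = 169.31.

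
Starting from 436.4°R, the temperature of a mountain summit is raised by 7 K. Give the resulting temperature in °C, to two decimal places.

-23.71°C

Initial temperature in Celsius: (436.4 - 491.67) × 5/9 = -30.7056°C.
The 7 K change is an interval; Kelvin and Celsius degrees are the same size, so ΔC = +7°C.
Final Celsius temperature: -30.7056 + 7.0000 = -23.7056°C.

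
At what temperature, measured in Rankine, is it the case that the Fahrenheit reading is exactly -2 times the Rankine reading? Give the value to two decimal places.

Let R be the Rankine reading. The Fahrenheit reading is F = 1·R - 459.67.
Require F = -2·R: 1·R - 459.67 = -2·R.
(3)·R = 459.67  ⇒  R = 153.22.

153.22°R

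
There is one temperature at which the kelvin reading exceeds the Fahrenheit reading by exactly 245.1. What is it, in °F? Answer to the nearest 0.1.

23.1°F

Let F be the Fahrenheit reading. The kelvin reading is K = 5/9·F + 255.372.
Require K - F = 245.1: (-4/9)·F + 255.372 = 245.1.
F = (245.1 - 255.372) / (-4/9) = 23.1.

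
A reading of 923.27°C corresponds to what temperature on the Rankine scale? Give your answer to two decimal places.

2153.56°R

In Rankine: 923.2700 × 1.8 + 491.67 = 2153.56°R.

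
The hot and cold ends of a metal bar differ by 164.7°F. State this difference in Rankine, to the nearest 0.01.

164.70°R

Fahrenheit and Rankine degrees are the same size, so the interval is unchanged: 164.70.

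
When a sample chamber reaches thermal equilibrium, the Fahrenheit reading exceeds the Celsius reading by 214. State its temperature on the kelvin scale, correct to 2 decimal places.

Let x be the Celsius reading; then the Fahrenheit reading is 1.8·x + 32.
(1.8·x + 32) - x = 214  ⇒  (0.8)·x = 182  ⇒  x = 227.5000°C.
In kelvin: 227.5000 + 273.15 = 500.65 K.

500.65 K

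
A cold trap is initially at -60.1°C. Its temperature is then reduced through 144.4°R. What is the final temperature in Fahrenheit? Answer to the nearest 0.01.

The 144.4°R change is an interval, so only the factor 5/9 applies: -144.4 × 5/9 = -80.2222°C.
Final Celsius temperature: -60.1000 - 80.2222 = -140.3222°C.
In Fahrenheit: -140.3222 × 1.8 + 32 = -220.58°F.

-220.58°F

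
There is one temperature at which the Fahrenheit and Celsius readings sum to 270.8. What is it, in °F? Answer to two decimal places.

Let F be the Fahrenheit reading. The Celsius reading is C = 5/9·F - 17.7778.
Require F + C = 270.8: (14/9)·F - 17.7778 = 270.8.
F = (270.8 + 17.7778) / (14/9) = 185.51.

185.51°F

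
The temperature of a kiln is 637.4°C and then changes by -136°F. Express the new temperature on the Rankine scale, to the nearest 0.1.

The 136°F change is an interval, so only the factor 5/9 applies: -136 × 5/9 = -75.5556°C.
Final Celsius temperature: 637.4000 - 75.5556 = 561.8444°C.
In Rankine: 561.8444 × 1.8 + 491.67 = 1503.0°R.

1503.0°R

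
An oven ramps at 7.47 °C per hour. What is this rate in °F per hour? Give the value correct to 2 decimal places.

Since only a temperature interval is involved, the additive offset between the scales drops out.
A change of 1°C is a change of 1.8°F, so 7.47 × 1.8 = 13.45.

13.45 °F/hour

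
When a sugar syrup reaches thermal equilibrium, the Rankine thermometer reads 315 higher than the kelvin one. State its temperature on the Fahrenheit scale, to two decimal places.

Let x be the kelvin reading; then the Rankine reading is 1.8·x.
(1.8·x) - x = 315  ⇒  (0.8)·x = 315  ⇒  x = 393.7500 K.
In Celsius: 393.75 - 273.15 = 120.6000°C.
In Fahrenheit: 120.6000 × 1.8 + 32 = 249.08°F.

249.08°F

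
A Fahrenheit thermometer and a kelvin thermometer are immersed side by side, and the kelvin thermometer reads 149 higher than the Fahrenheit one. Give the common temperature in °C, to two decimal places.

115.19°C

Let x be the Fahrenheit reading; then the kelvin reading is 5/9·x + 255.372.
(5/9·x + 255.372) - x = 149  ⇒  (-4/9)·x = -106.372  ⇒  x = 239.3375°F.
In Celsius: (239.3375 - 32) × 5/9 = 115.19°C.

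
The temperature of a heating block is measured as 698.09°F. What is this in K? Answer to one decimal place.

In Celsius: (698.09 - 32) × 5/9 = 370.0500°C.
In kelvin: 370.0500 + 273.15 = 643.2 K.

643.2 K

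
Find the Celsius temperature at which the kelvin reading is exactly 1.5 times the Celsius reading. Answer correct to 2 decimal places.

546.30°C

Let C be the Celsius reading. The kelvin reading is K = 1·C + 273.15.
Require K = 1.5·C: 1·C + 273.15 = 1.5·C.
(-0.5)·C = -273.15  ⇒  C = 546.30.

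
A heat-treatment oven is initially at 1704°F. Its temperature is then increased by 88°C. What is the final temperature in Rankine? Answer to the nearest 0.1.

Initial temperature in Celsius: (1704 - 32) × 5/9 = 928.8889°C.
Final Celsius temperature: 928.8889 + 88.0000 = 1016.8889°C.
In Rankine: 1016.8889 × 1.8 + 491.67 = 2322.1°R.

2322.1°R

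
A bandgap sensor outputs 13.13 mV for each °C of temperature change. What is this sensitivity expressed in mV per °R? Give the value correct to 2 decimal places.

7.29 mV per °R

Since only a temperature interval is involved, the additive offset between the scales drops out.
A change of 1°R is a change of 5/9°C, so per °R the value is 13.13 × 5/9 = 7.29.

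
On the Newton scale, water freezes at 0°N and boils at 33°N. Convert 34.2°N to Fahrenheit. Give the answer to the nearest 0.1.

Linear interpolation between the fixed points: C = (34.2 - 0) × 100 / (33 - 0) = 103.6364°C.
Then 103.6364 × 1.8 + 32 = 218.5°F.

218.5°F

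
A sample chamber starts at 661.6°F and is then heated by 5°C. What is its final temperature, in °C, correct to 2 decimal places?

354.78°C

Initial temperature in Celsius: (661.6 - 32) × 5/9 = 349.7778°C.
Final Celsius temperature: 349.7778 + 5.0000 = 354.7778°C.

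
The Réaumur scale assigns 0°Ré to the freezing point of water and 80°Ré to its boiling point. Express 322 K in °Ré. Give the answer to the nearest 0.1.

First in Celsius: 322 - 273.15 = 48.8500°C.
Linearly onto the Réaumur scale: 0 + (48.8500 / 100) × (80 - 0) = 39.1°Ré.

39.1°Ré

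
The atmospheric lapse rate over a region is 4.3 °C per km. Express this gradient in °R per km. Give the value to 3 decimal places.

Since only a temperature interval is involved, the additive offset between the scales drops out.
A change of 1°C is a change of 1.8°R, so 4.3 × 1.8 = 7.740.

7.740 °R/km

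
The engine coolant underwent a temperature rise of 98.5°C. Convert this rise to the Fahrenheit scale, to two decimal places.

177.30°F

For a temperature interval the offset drops out; only the factor 1.8 applies.
98.5 × 1.8 = 177.30.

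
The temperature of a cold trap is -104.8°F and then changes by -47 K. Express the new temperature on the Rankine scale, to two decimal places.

270.27°R

Initial temperature in Celsius: (-104.8 - 32) × 5/9 = -76.0000°C.
The 47 K change is an interval; Kelvin and Celsius degrees are the same size, so ΔC = -47°C.
Final Celsius temperature: -76.0000 - 47.0000 = -123.0000°C.
In Rankine: -123.0000 × 1.8 + 491.67 = 270.27°R.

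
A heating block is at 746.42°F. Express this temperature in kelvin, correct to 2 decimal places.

670.05 K

In Celsius: (746.42 - 32) × 5/9 = 396.9000°C.
In kelvin: 396.9000 + 273.15 = 670.05 K.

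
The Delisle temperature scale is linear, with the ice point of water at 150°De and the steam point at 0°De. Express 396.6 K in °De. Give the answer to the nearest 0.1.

-35.2°De

First in Celsius: 396.6 - 273.15 = 123.4500°C.
Linearly onto the Delisle scale: 150 + (123.4500 / 100) × (0 - 150) = -35.2°De.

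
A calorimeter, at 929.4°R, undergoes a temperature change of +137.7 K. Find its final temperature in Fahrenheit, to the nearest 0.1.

Initial temperature in Celsius: (929.4 - 491.67) × 5/9 = 243.1833°C.
The 137.7 K change is an interval; Kelvin and Celsius degrees are the same size, so ΔC = +137.7°C.
Final Celsius temperature: 243.1833 + 137.7000 = 380.8833°C.
In Fahrenheit: 380.8833 × 1.8 + 32 = 717.6°F.

717.6°F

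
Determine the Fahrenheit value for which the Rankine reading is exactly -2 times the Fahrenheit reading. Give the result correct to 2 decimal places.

Let F be the Fahrenheit reading. The Rankine reading is R = 1·F + 459.67.
Require R = -2·F: 1·F + 459.67 = -2·F.
(3)·F = -459.67  ⇒  F = -153.22.

-153.22°F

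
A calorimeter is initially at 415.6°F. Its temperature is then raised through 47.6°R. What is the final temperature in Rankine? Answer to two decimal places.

922.87°R

Initial temperature in Celsius: (415.6 - 32) × 5/9 = 213.1111°C.
The 47.6°R change is an interval, so only the factor 5/9 applies: +47.6 × 5/9 = +26.4444°C.
Final Celsius temperature: 213.1111 + 26.4444 = 239.5556°C.
In Rankine: 239.5556 × 1.8 + 491.67 = 922.87°R.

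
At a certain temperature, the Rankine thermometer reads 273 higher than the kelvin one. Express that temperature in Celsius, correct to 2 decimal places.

68.10°C

Let x be the kelvin reading; then the Rankine reading is 1.8·x.
(1.8·x) - x = 273  ⇒  (0.8)·x = 273  ⇒  x = 341.2500 K.
In Celsius: 341.25 - 273.15 = 68.10°C.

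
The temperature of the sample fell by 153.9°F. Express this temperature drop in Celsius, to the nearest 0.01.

85.50°C

For a temperature interval the offset drops out; only the factor 5/9 applies.
153.9 × 5/9 = 85.50.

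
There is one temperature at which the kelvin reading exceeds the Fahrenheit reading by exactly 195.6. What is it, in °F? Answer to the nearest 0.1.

Let F be the Fahrenheit reading. The kelvin reading is K = 5/9·F + 255.372.
Require K - F = 195.6: (-4/9)·F + 255.372 = 195.6.
F = (195.6 - 255.372) / (-4/9) = 134.5.

134.5°F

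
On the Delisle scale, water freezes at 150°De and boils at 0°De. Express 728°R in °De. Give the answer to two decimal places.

First in Celsius: (728 - 491.67) × 5/9 = 131.2944°C.
Linearly onto the Delisle scale: 150 + (131.2944 / 100) × (0 - 150) = -46.94°De.

-46.94°De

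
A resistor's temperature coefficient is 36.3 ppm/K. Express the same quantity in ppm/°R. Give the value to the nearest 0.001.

Since only a temperature interval is involved, the additive offset between the scales drops out.
A change of 1°R is a change of 5/9 K, so per °R the value is 36.3 × 5/9 = 20.167.

20.167 ppm/°R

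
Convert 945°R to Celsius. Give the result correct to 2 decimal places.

251.85°C

In Celsius: (945 - 491.67) × 5/9 = 251.8500°C.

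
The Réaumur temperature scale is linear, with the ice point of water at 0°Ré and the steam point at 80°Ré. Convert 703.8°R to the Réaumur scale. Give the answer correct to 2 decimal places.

First in Celsius: (703.8 - 491.67) × 5/9 = 117.8500°C.
Linearly onto the Réaumur scale: 0 + (117.8500 / 100) × (80 - 0) = 94.28°Ré.

94.28°Ré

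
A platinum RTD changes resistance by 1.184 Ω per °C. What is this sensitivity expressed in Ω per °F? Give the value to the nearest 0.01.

0.66 Ω per °F

Since only a temperature interval is involved, the additive offset between the scales drops out.
A change of 1°F is a change of 5/9°C, so per °F the value is 1.184 × 5/9 = 0.66.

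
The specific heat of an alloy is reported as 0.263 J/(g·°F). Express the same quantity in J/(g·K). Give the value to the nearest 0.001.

Since only a temperature interval is involved, the additive offset between the scales drops out.
A change of 1 K is a change of 1.8°F, so per K the value is 0.263 × 1.8 = 0.473.

0.473 J/(g·K)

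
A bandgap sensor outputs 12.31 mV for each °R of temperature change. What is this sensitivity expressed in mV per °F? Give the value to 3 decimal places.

12.310 mV per °F

Since only a temperature interval is involved, the additive offset between the scales drops out.
A change of 1°F is a change of 1°R, so per °F the value is 12.31 × 1 = 12.310.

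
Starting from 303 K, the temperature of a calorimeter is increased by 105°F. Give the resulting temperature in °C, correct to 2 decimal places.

Initial temperature in Celsius: 303 - 273.15 = 29.8500°C.
The 105°F change is an interval, so only the factor 5/9 applies: +105 × 5/9 = +58.3333°C.
Final Celsius temperature: 29.8500 + 58.3333 = 88.1833°C.

88.18°C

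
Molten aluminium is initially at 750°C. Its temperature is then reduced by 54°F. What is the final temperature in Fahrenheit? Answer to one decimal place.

1328.0°F

The 54°F change is an interval, so only the factor 5/9 applies: -54 × 5/9 = -30.0000°C.
Final Celsius temperature: 750.0000 - 30.0000 = 720.0000°C.
In Fahrenheit: 720.0000 × 1.8 + 32 = 1328.0°F.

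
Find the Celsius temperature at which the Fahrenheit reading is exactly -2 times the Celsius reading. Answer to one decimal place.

-8.4°C

Let C be the Celsius reading. The Fahrenheit reading is F = 1.8·C + 32.
Require F = -2·C: 1.8·C + 32 = -2·C.
(3.8)·C = -32  ⇒  C = -8.4.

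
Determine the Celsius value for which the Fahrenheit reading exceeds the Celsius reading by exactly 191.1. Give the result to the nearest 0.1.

Let C be the Celsius reading. The Fahrenheit reading is F = 1.8·C + 32.
Require F - C = 191.1: (0.8)·C + 32 = 191.1.
C = (191.1 - 32) / (0.8) = 198.9.

198.9°C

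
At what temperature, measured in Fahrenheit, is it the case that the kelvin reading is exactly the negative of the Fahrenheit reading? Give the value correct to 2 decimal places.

Let F be the Fahrenheit reading. The kelvin reading is K = 5/9·F + 255.372.
Require K = -1·F: 5/9·F + 255.372 = -1·F.
(14/9)·F = -255.372  ⇒  F = -164.17.

-164.17°F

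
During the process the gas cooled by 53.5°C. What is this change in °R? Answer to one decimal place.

For a temperature interval the offset drops out; only the factor 1.8 applies.
53.5 × 1.8 = 96.3.

96.3°R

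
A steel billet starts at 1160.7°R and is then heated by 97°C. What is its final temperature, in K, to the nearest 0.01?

Initial temperature in Celsius: (1160.7 - 491.67) × 5/9 = 371.6833°C.
Final Celsius temperature: 371.6833 + 97.0000 = 468.6833°C.
In kelvin: 468.6833 + 273.15 = 741.83 K.

741.83 K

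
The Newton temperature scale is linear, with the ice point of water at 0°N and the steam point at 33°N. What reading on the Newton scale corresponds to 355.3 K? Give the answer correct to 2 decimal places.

First in Celsius: 355.3 - 273.15 = 82.1500°C.
Linearly onto the Newton scale: 0 + (82.1500 / 100) × (33 - 0) = 27.11°N.

27.11°N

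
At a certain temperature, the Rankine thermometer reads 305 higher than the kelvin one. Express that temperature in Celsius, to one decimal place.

108.1°C

Let x be the kelvin reading; then the Rankine reading is 1.8·x.
(1.8·x) - x = 305  ⇒  (0.8)·x = 305  ⇒  x = 381.2500 K.
In Celsius: 381.25 - 273.15 = 108.1°C.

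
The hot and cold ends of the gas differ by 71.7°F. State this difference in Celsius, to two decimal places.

For a temperature interval the offset drops out; only the factor 5/9 applies.
71.7 × 5/9 = 39.83.

39.83°C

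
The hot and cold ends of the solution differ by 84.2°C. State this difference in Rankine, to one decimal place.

151.6°R

Only the scale ratio 1.8 matters for a change in temperature.
84.2 × 1.8 = 151.6.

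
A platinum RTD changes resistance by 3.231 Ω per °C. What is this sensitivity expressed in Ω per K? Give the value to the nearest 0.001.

Since only a temperature interval is involved, the additive offset between the scales drops out.
A change of 1 K is a change of 1°C, so per K the value is 3.231 × 1 = 3.231.

3.231 Ω per K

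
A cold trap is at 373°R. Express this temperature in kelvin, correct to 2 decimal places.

In Celsius: (373 - 491.67) × 5/9 = -65.9278°C.
In kelvin: -65.9278 + 273.15 = 207.22 K.

207.22 K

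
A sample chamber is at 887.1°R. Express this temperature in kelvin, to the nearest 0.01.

492.83 K

In Celsius: (887.1 - 491.67) × 5/9 = 219.6833°C.
In kelvin: 219.6833 + 273.15 = 492.83 K.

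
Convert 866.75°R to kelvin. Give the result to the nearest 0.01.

481.53 K

In Celsius: (866.75 - 491.67) × 5/9 = 208.3778°C.
In kelvin: 208.3778 + 273.15 = 481.53 K.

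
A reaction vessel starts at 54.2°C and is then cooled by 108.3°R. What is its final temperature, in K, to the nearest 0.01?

The 108.3°R change is an interval, so only the factor 5/9 applies: -108.3 × 5/9 = -60.1667°C.
Final Celsius temperature: 54.2000 - 60.1667 = -5.9667°C.
In kelvin: -5.9667 + 273.15 = 267.18 K.

267.18 K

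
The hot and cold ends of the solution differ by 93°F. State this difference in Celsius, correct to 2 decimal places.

Only the scale ratio 5/9 matters for a change in temperature.
93 × 5/9 = 51.67.

51.67°C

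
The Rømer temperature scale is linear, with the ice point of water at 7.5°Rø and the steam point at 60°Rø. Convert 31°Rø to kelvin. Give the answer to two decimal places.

317.91 K

Linear interpolation between the fixed points: C = (31 - 7.5) × 100 / (60 - 7.5) = 44.7619°C.
Then 44.7619 + 273.15 = 317.91 K.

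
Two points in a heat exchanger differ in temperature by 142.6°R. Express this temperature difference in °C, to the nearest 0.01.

Only the scale ratio 5/9 matters for a change in temperature.
142.6 × 5/9 = 79.22.

79.22°C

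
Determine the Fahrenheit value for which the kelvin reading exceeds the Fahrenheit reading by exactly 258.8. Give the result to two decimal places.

Let F be the Fahrenheit reading. The kelvin reading is K = 5/9·F + 255.372.
Require K - F = 258.8: (-4/9)·F + 255.372 = 258.8.
F = (258.8 - 255.372) / (-4/9) = -7.71.

-7.71°F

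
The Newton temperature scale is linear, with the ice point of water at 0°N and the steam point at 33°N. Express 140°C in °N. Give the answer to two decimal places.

Linearly onto the Newton scale: 0 + (140.0000 / 100) × (33 - 0) = 46.20°N.

46.20°N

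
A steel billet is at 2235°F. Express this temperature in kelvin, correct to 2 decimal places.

1497.04 K

In Celsius: (2235 - 32) × 5/9 = 1223.8889°C.
In kelvin: 1223.8889 + 273.15 = 1497.04 K.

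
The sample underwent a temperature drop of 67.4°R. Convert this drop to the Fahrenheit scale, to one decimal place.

Rankine and Fahrenheit degrees are the same size, so the interval is unchanged: 67.4.

67.4°F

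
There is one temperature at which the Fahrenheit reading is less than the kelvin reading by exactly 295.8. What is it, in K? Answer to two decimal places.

204.84 K

Let K be the kelvin reading. The Fahrenheit reading is F = 1.8·K - 459.67.
Require F - K = -295.8: (0.8)·K - 459.67 = -295.8.
K = (-295.8 + 459.67) / (0.8) = 204.84.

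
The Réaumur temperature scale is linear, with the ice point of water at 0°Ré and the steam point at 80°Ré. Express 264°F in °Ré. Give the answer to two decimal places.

103.11°Ré

First in Celsius: (264 - 32) × 5/9 = 128.8889°C.
Linearly onto the Réaumur scale: 0 + (128.8889 / 100) × (80 - 0) = 103.11°Ré.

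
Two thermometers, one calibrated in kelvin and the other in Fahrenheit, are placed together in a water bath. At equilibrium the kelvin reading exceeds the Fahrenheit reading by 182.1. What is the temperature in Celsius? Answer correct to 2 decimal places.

73.81°C

Let x be the kelvin reading; then the Fahrenheit reading is 1.8·x - 459.67.
(1.8·x - 459.67) - x = -182.1  ⇒  (0.8)·x = 277.57  ⇒  x = 346.9625 K.
In Celsius: 346.9625 - 273.15 = 73.81°C.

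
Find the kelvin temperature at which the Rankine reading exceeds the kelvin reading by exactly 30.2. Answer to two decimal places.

Let K be the kelvin reading. The Rankine reading is R = 1.8·K.
Require R - K = 30.2: (0.8)·K = 30.2.
K = (30.2) / (0.8) = 37.75.

37.75 K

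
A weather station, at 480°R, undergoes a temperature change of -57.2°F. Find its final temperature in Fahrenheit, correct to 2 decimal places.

Initial temperature in Celsius: (480 - 491.67) × 5/9 = -6.4833°C.
The 57.2°F change is an interval, so only the factor 5/9 applies: -57.2 × 5/9 = -31.7778°C.
Final Celsius temperature: -6.4833 - 31.7778 = -38.2611°C.
In Fahrenheit: -38.2611 × 1.8 + 32 = -36.87°F.

-36.87°F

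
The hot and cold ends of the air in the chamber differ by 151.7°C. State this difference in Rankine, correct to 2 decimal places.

273.06°R

For a temperature interval the offset drops out; only the factor 1.8 applies.
151.7 × 1.8 = 273.06.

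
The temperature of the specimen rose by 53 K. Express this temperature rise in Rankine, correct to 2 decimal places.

For a temperature interval the offset drops out; only the factor 1.8 applies.
53 × 1.8 = 95.40.

95.40°R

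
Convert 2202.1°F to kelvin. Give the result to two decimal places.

1478.76 K

In Celsius: (2202.1 - 32) × 5/9 = 1205.6111°C.
In kelvin: 1205.6111 + 273.15 = 1478.76 K.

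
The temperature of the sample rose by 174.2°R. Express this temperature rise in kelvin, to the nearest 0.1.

For a temperature interval the offset drops out; only the factor 5/9 applies.
174.2 × 5/9 = 96.8.

96.8 K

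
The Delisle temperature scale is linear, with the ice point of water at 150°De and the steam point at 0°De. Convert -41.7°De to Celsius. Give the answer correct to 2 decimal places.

127.80°C

Linear interpolation between the fixed points: C = (-41.7 - 150) × 100 / (0 - 150) = 127.8000°C.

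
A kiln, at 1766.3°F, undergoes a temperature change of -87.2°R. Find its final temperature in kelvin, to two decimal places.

Initial temperature in Celsius: (1766.3 - 32) × 5/9 = 963.5000°C.
The 87.2°R change is an interval, so only the factor 5/9 applies: -87.2 × 5/9 = -48.4444°C.
Final Celsius temperature: 963.5000 - 48.4444 = 915.0556°C.
In kelvin: 915.0556 + 273.15 = 1188.21 K.

1188.21 K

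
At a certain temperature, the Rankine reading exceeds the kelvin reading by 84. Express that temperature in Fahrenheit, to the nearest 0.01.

-270.67°F

Let x be the kelvin reading; then the Rankine reading is 1.8·x.
(1.8·x) - x = 84  ⇒  (0.8)·x = 84  ⇒  x = 105.0000 K.
In Celsius: 105 - 273.15 = -168.1500°C.
In Fahrenheit: -168.1500 × 1.8 + 32 = -270.67°F.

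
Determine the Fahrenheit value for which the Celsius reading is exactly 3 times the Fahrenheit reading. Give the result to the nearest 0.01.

Let F be the Fahrenheit reading. The Celsius reading is C = 5/9·F - 17.7778.
Require C = 3·F: 5/9·F - 17.7778 = 3·F.
(-22/9)·F = 17.7778  ⇒  F = -7.27.

-7.27°F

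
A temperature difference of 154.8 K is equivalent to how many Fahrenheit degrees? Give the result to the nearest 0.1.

278.6°F

For a temperature interval the offset drops out; only the factor 1.8 applies.
154.8 × 1.8 = 278.6.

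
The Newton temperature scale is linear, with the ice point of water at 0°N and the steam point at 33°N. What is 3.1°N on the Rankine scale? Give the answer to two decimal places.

508.58°R

Linear interpolation between the fixed points: C = (3.1 - 0) × 100 / (33 - 0) = 9.3939°C.
Then 9.3939 × 1.8 + 491.67 = 508.58°R.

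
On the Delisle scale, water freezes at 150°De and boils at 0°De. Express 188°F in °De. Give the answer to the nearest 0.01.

First in Celsius: (188 - 32) × 5/9 = 86.6667°C.
Linearly onto the Delisle scale: 150 + (86.6667 / 100) × (0 - 150) = 20.00°De.

20.00°De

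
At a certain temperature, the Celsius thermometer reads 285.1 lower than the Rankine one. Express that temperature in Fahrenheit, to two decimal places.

-432.78°F

Let x be the Rankine reading; then the Celsius reading is 5/9·x - 273.15.
(5/9·x - 273.15) - x = -285.1  ⇒  (-4/9)·x = -11.95  ⇒  x = 26.8875°R.
In Celsius: (26.8875 - 491.67) × 5/9 = -258.2125°C.
In Fahrenheit: -258.2125 × 1.8 + 32 = -432.78°F.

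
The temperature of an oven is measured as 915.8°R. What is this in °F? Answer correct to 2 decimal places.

456.13°F

In Celsius: (915.8 - 491.67) × 5/9 = 235.6278°C.
In Fahrenheit: 235.6278 × 1.8 + 32 = 456.13°F.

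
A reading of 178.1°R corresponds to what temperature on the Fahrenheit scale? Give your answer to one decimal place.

In Celsius: (178.1 - 491.67) × 5/9 = -174.2056°C.
In Fahrenheit: -174.2056 × 1.8 + 32 = -281.6°F.

-281.6°F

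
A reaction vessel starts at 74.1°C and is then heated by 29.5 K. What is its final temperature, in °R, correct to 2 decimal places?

The 29.5 K change is an interval; Kelvin and Celsius degrees are the same size, so ΔC = +29.5°C.
Final Celsius temperature: 74.1000 + 29.5000 = 103.6000°C.
In Rankine: 103.6000 × 1.8 + 491.67 = 678.15°R.

678.15°R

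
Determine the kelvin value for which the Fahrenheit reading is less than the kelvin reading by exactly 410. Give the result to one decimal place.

Let K be the kelvin reading. The Fahrenheit reading is F = 1.8·K - 459.67.
Require F - K = -410: (0.8)·K - 459.67 = -410.
K = (-410 + 459.67) / (0.8) = 62.1.

62.1 K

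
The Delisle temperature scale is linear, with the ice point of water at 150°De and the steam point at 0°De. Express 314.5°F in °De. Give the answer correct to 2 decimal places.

First in Celsius: (314.5 - 32) × 5/9 = 156.9444°C.
Linearly onto the Delisle scale: 150 + (156.9444 / 100) × (0 - 150) = -85.42°De.

-85.42°De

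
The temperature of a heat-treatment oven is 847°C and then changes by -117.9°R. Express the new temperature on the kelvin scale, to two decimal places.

1054.65 K

The 117.9°R change is an interval, so only the factor 5/9 applies: -117.9 × 5/9 = -65.5000°C.
Final Celsius temperature: 847.0000 - 65.5000 = 781.5000°C.
In kelvin: 781.5000 + 273.15 = 1054.65 K.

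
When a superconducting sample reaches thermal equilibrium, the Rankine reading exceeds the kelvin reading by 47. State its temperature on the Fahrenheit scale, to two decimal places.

-353.92°F

Let x be the Rankine reading; then the kelvin reading is 5/9·x.
(5/9·x) - x = -47  ⇒  (-4/9)·x = -47  ⇒  x = 105.7500°R.
In Celsius: (105.75 - 491.67) × 5/9 = -214.4000°C.
In Fahrenheit: -214.4000 × 1.8 + 32 = -353.92°F.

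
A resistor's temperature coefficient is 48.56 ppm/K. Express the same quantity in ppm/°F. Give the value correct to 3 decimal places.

26.978 ppm/°F

Since only a temperature interval is involved, the additive offset between the scales drops out.
A change of 1°F is a change of 5/9 K, so per °F the value is 48.56 × 5/9 = 26.978.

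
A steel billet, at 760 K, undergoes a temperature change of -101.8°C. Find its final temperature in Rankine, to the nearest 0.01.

1184.76°R

Initial temperature in Celsius: 760 - 273.15 = 486.8500°C.
Final Celsius temperature: 486.8500 - 101.8000 = 385.0500°C.
In Rankine: 385.0500 × 1.8 + 491.67 = 1184.76°R.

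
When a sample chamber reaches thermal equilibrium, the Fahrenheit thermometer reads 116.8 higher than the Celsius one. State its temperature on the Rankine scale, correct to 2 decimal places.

Let x be the Celsius reading; then the Fahrenheit reading is 1.8·x + 32.
(1.8·x + 32) - x = 116.8  ⇒  (0.8)·x = 84.8  ⇒  x = 106.0000°C.
In Rankine: 106.0000 × 1.8 + 491.67 = 682.47°R.

682.47°R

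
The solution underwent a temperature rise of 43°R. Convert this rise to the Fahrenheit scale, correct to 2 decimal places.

Rankine and Fahrenheit degrees are the same size, so the interval is unchanged: 43.00.

43.00°F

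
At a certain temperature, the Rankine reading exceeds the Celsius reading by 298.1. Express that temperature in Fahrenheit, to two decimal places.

Let x be the Rankine reading; then the Celsius reading is 5/9·x - 273.15.
(5/9·x - 273.15) - x = -298.1  ⇒  (-4/9)·x = -24.95  ⇒  x = 56.1375°R.
In Celsius: (56.1375 - 491.67) × 5/9 = -241.9625°C.
In Fahrenheit: -241.9625 × 1.8 + 32 = -403.53°F.

-403.53°F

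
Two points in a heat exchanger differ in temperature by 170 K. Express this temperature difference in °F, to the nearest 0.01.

An interval of 1 K corresponds to 1.8°F.
170 × 1.8 = 306.00.

306.00°F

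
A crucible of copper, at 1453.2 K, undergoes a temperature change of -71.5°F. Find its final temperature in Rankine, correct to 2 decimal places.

Initial temperature in Celsius: 1453.2 - 273.15 = 1180.0500°C.
The 71.5°F change is an interval, so only the factor 5/9 applies: -71.5 × 5/9 = -39.7222°C.
Final Celsius temperature: 1180.0500 - 39.7222 = 1140.3278°C.
In Rankine: 1140.3278 × 1.8 + 491.67 = 2544.26°R.

2544.26°R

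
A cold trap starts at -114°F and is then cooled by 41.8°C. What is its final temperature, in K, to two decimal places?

150.24 K

Initial temperature in Celsius: (-114 - 32) × 5/9 = -81.1111°C.
Final Celsius temperature: -81.1111 - 41.8000 = -122.9111°C.
In kelvin: -122.9111 + 273.15 = 150.24 K.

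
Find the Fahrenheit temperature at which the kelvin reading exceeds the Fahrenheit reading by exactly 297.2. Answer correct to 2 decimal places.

-94.11°F

Let F be the Fahrenheit reading. The kelvin reading is K = 5/9·F + 255.372.
Require K - F = 297.2: (-4/9)·F + 255.372 = 297.2.
F = (297.2 - 255.372) / (-4/9) = -94.11.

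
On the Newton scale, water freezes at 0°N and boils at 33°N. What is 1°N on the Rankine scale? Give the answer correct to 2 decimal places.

Linear interpolation between the fixed points: C = (1 - 0) × 100 / (33 - 0) = 3.0303°C.
Then 3.0303 × 1.8 + 491.67 = 497.12°R.

497.12°R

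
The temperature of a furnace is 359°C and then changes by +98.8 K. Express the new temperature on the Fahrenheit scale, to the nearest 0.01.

856.04°F

The 98.8 K change is an interval; Kelvin and Celsius degrees are the same size, so ΔC = +98.8°C.
Final Celsius temperature: 359.0000 + 98.8000 = 457.8000°C.
In Fahrenheit: 457.8000 × 1.8 + 32 = 856.04°F.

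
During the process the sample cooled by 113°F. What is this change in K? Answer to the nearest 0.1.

62.8 K

An interval of 1°F corresponds to 5/9 K.
113 × 5/9 = 62.8.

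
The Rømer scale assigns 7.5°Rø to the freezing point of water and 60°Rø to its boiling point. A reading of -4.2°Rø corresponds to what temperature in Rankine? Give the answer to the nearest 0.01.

Linear interpolation between the fixed points: C = (-4.2 - 7.5) × 100 / (60 - 7.5) = -22.2857°C.
Then -22.2857 × 1.8 + 491.67 = 451.56°R.

451.56°R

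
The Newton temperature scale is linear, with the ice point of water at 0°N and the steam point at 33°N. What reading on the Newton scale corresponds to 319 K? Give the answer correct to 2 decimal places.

15.13°N

First in Celsius: 319 - 273.15 = 45.8500°C.
Linearly onto the Newton scale: 0 + (45.8500 / 100) × (33 - 0) = 15.13°N.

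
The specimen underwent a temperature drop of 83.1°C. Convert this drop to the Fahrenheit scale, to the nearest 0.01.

149.58°F

An interval of 1°C corresponds to 1.8°F.
83.1 × 1.8 = 149.58.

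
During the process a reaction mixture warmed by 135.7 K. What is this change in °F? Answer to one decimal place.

244.3°F

Only the scale ratio 1.8 matters for a change in temperature.
135.7 × 1.8 = 244.3.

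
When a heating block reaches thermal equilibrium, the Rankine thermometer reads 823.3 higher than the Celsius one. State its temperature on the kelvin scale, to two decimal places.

Let x be the Celsius reading; then the Rankine reading is 1.8·x + 491.67.
(1.8·x + 491.67) - x = 823.3  ⇒  (0.8)·x = 331.63  ⇒  x = 414.5375°C.
In kelvin: 414.5375 + 273.15 = 687.69 K.

687.69 K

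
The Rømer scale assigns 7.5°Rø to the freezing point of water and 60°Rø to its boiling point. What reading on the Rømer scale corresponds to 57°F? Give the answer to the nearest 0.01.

First in Celsius: (57 - 32) × 5/9 = 13.8889°C.
Linearly onto the Rømer scale: 7.5 + (13.8889 / 100) × (60 - 7.5) = 14.79°Rø.

14.79°Rø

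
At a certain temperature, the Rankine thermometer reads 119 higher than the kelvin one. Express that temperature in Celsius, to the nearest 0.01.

-124.40°C

Let x be the kelvin reading; then the Rankine reading is 1.8·x.
(1.8·x) - x = 119  ⇒  (0.8)·x = 119  ⇒  x = 148.7500 K.
In Celsius: 148.75 - 273.15 = -124.40°C.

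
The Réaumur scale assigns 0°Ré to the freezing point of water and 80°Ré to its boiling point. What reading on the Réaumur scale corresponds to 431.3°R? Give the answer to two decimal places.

-26.83°Ré

First in Celsius: (431.3 - 491.67) × 5/9 = -33.5389°C.
Linearly onto the Réaumur scale: 0 + (-33.5389 / 100) × (80 - 0) = -26.83°Ré.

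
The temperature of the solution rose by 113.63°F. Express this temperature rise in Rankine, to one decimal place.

Fahrenheit and Rankine degrees are the same size, so the interval is unchanged: 113.6.

113.6°R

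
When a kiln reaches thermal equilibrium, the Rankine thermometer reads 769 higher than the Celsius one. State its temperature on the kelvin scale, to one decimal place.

Let x be the Celsius reading; then the Rankine reading is 1.8·x + 491.67.
(1.8·x + 491.67) - x = 769  ⇒  (0.8)·x = 277.33  ⇒  x = 346.6625°C.
In kelvin: 346.6625 + 273.15 = 619.8 K.

619.8 K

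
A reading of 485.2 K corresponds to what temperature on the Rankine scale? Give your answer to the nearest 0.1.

873.4°R

In Celsius: 485.2 - 273.15 = 212.0500°C.
In Rankine: 212.0500 × 1.8 + 491.67 = 873.4°R.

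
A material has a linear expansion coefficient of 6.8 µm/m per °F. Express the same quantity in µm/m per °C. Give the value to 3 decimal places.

Since only a temperature interval is involved, the additive offset between the scales drops out.
A change of 1°C is a change of 1.8°F, so per °C the value is 6.8 × 1.8 = 12.240.

12.240 µm/m per °C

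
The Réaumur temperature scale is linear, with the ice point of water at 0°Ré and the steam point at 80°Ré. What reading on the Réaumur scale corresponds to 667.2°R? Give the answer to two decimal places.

First in Celsius: (667.2 - 491.67) × 5/9 = 97.5167°C.
Linearly onto the Réaumur scale: 0 + (97.5167 / 100) × (80 - 0) = 78.01°Ré.

78.01°Ré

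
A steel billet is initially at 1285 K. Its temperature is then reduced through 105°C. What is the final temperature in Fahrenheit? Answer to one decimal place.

Initial temperature in Celsius: 1285 - 273.15 = 1011.8500°C.
Final Celsius temperature: 1011.8500 - 105.0000 = 906.8500°C.
In Fahrenheit: 906.8500 × 1.8 + 32 = 1664.3°F.

1664.3°F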